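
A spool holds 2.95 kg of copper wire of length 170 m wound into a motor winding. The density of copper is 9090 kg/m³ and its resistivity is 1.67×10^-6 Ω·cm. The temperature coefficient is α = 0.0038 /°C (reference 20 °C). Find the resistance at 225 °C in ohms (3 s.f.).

2.65 Ω

ρ = 1.67×10^-6 Ω·cm = 1.67×10^-8 Ω·m
A = m/(density·L) = 2.95/(9090×170) = 1.9090e-06 m²
R = ρL/A = (1.67×10^-8)(170)/(1.9090e-06) = 1.487 Ω
R(225 °C) = 1.487 × (1 + 0.0038×205) = 2.65 Ω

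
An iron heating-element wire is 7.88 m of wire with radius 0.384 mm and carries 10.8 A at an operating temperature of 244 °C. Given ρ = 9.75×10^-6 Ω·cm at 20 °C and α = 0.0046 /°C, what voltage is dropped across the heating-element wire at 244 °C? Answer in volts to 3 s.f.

36.4 V

ρ = 9.75×10^-6 Ω·cm = 9.75×10^-8 Ω·m
A = πr² = π(3.8400e-04 m)² = 4.632e-07 m²
R₍20₎ = ρL/A = (9.75×10^-8)(7.88)/(4.632e-07) = 1.659 Ω
R₍244₎ = R₍20₎(1 + αΔT) = 1.659 × (1 + 0.0046×224) = 3.367 Ω
V = IR = 10.8 × 3.367 = 36.4 V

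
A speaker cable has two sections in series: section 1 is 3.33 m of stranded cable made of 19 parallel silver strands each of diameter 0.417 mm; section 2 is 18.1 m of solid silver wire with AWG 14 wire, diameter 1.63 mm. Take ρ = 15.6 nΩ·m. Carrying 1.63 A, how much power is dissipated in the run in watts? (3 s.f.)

ρ = 15.6 nΩ·m = 1.56×10^-8 Ω·m
Section 1: A_strand = π(2.0850e-04)² = 1.366e-07 m²; R₁ = ρL/(N·A_s) = (1.56×10^-8)(3.33)/(19×1.366e-07) = 0.02002 Ω
Section 2: A = π(1.63/2 mm)² = π(8.1500e-04 m)² = 2.087e-06 m²
R₂ = (1.56×10^-8)(18.1)/(2.087e-06) = 0.1353 Ω
R = R₁ + R₂ = 0.1553 Ω
P = I²R = (1.63)² × 0.1553 = 0.413 W

0.413 W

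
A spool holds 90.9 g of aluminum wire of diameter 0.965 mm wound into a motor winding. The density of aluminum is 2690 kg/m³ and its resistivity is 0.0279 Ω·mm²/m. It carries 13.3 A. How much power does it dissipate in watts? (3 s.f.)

ρ = 0.0279 Ω·mm²/m = 2.79×10^-8 Ω·m
A = π(d/2)² = π(4.8250e-04 m)² = 7.3138e-07 m²
L = m/(density·A) = 0.0909/(2690×7.3138e-07) = 46.2 m
R = ρL/A = (2.79×10^-8)(46.2)/(7.3138e-07) = 1.762 Ω
P = I²R = (13.3)² × 1.762 = 312 W

312 W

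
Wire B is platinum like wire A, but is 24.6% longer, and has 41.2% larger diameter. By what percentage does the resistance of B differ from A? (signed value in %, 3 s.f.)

-37.5%

R ∝ L/d², so R_B/R_A = (1 + 24.6/100) × (1 + 41.2/100)⁻²
= 1.246 × 0.5016 = 0.625
(R_B − R_A)/R_A = 0.625 − 1 = -37.5%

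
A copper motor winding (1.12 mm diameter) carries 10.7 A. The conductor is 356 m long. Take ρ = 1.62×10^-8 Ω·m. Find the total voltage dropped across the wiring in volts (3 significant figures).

A = π(d/2)² = π(5.6000e-04 m)² = 9.852e-07 m²
R = ρL/A = (1.62×10^-8)(356)/(9.852e-07) = 5.854 Ω
V = IR = 10.7 × 5.854 = 62.6 V

62.6 V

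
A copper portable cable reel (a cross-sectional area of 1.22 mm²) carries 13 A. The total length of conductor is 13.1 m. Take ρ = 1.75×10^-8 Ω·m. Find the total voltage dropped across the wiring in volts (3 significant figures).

2.44 V

A = 1.22 mm² = 1.220e-06 m²
R = ρL/A = (1.75×10^-8)(13.1)/(1.220e-06) = 0.1879 Ω
V = IR = 13 × 0.1879 = 2.44 V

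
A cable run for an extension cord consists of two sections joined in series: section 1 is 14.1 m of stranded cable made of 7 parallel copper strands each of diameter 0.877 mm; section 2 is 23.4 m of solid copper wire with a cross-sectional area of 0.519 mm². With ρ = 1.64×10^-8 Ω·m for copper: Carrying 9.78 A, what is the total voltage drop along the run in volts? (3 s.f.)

7.77 V

Section 1: A_strand = π(4.3850e-04)² = 6.041e-07 m²; R₁ = ρL/(N·A_s) = (1.64×10^-8)(14.1)/(7×6.041e-07) = 0.05469 Ω
Section 2: A = 0.519 mm² = 5.190e-07 m²
R₂ = (1.64×10^-8)(23.4)/(5.190e-07) = 0.7394 Ω
R = R₁ + R₂ = 0.7941 Ω
V = IR = 9.78 × 0.7941 = 7.77 V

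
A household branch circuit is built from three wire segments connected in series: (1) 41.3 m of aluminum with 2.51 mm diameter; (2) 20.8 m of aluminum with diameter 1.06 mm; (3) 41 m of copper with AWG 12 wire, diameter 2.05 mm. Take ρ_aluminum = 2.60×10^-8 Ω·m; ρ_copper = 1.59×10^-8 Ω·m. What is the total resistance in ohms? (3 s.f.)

1.03 Ω

Seg 1: A = π(d/2)² = π(1.2550e-03 m)² = 4.948e-06 m²
R_1 = (2.60×10^-8)(41.3)/(4.948e-06) = 0.217 Ω
Seg 2: A = π(d/2)² = π(5.3000e-04 m)² = 8.825e-07 m²
R_2 = (2.60×10^-8)(20.8)/(8.825e-07) = 0.6128 Ω
Seg 3: A = π(2.05/2 mm)² = π(1.0250e-03 m)² = 3.301e-06 m²
R_3 = (1.59×10^-8)(41)/(3.301e-06) = 0.1975 Ω
R_total = R_1 + R_2 + R_3 = 1.03 Ω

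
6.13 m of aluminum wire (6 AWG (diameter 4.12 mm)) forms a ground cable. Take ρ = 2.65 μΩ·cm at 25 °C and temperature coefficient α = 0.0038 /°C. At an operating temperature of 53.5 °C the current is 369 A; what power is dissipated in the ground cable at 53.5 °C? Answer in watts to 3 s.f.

1840 W

ρ = 2.65 μΩ·cm = 2.65×10^-8 Ω·m
A = π(4.12/2 mm)² = π(2.0600e-03 m)² = 1.333e-05 m²
R₍25₎ = ρL/A = (2.65×10^-8)(6.13)/(1.333e-05) = 0.01218 Ω
R₍53.5₎ = R₍25₎(1 + αΔT) = 0.01218 × (1 + 0.0038×28.5) = 0.0135 Ω
P = I²R = (369)² × 0.0135 = 1840 W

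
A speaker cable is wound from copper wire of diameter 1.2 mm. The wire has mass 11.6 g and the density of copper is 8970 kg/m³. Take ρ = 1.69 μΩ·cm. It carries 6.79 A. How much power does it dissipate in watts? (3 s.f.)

ρ = 1.69 μΩ·cm = 1.69×10^-8 Ω·m
A = π(d/2)² = π(6.0000e-04 m)² = 1.1310e-06 m²
L = m/(density·A) = 0.0116/(8970×1.1310e-06) = 1.143 m
R = ρL/A = (1.69×10^-8)(1.143)/(1.1310e-06) = 0.01709 Ω
P = I²R = (6.79)² × 0.01709 = 0.788 W

0.788 W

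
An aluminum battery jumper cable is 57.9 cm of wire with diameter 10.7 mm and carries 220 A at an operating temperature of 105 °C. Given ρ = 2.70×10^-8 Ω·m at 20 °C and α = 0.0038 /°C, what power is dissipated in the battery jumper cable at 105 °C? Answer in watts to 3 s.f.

11.1 W

A = π(d/2)² = π(5.3500e-03 m)² = 8.992e-05 m²
R₍20₎ = ρL/A = (2.70×10^-8)(0.579)/(8.992e-05) = 1.739×10^-4 Ω
R₍105₎ = R₍20₎(1 + αΔT) = 1.739×10^-4 × (1 + 0.0038×85) = 2.300×10^-4 Ω
P = I²R = (220)² × 2.300×10^-4 = 11.1 W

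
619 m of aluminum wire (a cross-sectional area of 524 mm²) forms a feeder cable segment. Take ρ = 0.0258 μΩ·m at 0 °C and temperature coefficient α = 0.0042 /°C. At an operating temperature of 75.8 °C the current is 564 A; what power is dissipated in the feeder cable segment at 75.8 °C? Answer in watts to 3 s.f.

12800 W

ρ = 0.0258 μΩ·m = 2.58×10^-8 Ω·m
A = 524 mm² = 5.240e-04 m²
R₍0₎ = ρL/A = (2.58×10^-8)(619)/(5.240e-04) = 0.03048 Ω
R₍75.8₎ = R₍0₎(1 + αΔT) = 0.03048 × (1 + 0.0042×75.8) = 0.04018 Ω
P = I²R = (564)² × 0.04018 = 12800 W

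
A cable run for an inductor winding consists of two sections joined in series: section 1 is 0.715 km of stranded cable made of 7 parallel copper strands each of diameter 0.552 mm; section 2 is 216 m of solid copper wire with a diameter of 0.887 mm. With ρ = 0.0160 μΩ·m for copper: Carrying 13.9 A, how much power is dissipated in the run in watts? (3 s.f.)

2400 W

ρ = 0.0160 μΩ·m = 1.60×10^-8 Ω·m
Section 1: A_strand = π(2.7600e-04)² = 2.393e-07 m²; R₁ = ρL/(N·A_s) = (1.60×10^-8)(715)/(7×2.393e-07) = 6.829 Ω
Section 2: A = π(d/2)² = π(4.4350e-04 m)² = 6.179e-07 m²
R₂ = (1.60×10^-8)(216)/(6.179e-07) = 5.593 Ω
R = R₁ + R₂ = 12.42 Ω
P = I²R = (13.9)² × 12.42 = 2400 W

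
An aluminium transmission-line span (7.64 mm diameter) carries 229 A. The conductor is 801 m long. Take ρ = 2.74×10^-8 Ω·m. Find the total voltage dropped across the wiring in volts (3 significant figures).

A = π(d/2)² = π(3.8200e-03 m)² = 4.584e-05 m²
R = ρL/A = (2.74×10^-8)(801)/(4.584e-05) = 0.4787 Ω
V = IR = 229 × 0.4787 = 110 V

110 V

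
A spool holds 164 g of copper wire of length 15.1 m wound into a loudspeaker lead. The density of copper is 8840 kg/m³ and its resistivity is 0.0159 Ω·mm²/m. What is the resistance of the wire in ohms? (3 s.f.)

ρ = 0.0159 Ω·mm²/m = 1.59×10^-8 Ω·m
A = m/(density·L) = 0.164/(8840×15.1) = 1.2286e-06 m²
R = ρL/A = (1.59×10^-8)(15.1)/(1.2286e-06) = 0.195 Ω

0.195 Ω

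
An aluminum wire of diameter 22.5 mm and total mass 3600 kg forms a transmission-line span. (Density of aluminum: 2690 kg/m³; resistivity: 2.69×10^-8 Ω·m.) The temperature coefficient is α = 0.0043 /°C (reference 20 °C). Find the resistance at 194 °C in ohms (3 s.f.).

A = π(d/2)² = π(1.1250e-02 m)² = 3.9761e-04 m²
L = m/(density·A) = 3600/(2690×3.9761e-04) = 3366 m
R = ρL/A = (2.69×10^-8)(3366)/(3.9761e-04) = 0.2277 Ω
R(194 °C) = 0.2277 × (1 + 0.0043×174) = 0.398 Ω

0.398 Ω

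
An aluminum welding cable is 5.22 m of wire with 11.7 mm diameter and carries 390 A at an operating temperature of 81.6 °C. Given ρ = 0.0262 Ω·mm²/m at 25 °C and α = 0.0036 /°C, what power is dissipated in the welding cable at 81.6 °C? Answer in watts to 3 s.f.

ρ = 0.0262 Ω·mm²/m = 2.62×10^-8 Ω·m
A = π(d/2)² = π(5.8500e-03 m)² = 1.075e-04 m²
R₍25₎ = ρL/A = (2.62×10^-8)(5.22)/(1.075e-04) = 0.001272 Ω
R₍81.6₎ = R₍25₎(1 + αΔT) = 0.001272 × (1 + 0.0036×56.6) = 0.001531 Ω
P = I²R = (390)² × 0.001531 = 233 W

233 W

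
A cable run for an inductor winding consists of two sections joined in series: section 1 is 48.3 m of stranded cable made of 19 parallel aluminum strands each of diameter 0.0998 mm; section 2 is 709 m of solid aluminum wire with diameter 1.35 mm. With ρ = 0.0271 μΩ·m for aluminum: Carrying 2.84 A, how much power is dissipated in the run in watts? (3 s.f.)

179 W

ρ = 0.0271 μΩ·m = 2.71×10^-8 Ω·m
Section 1: A_strand = π(4.9900e-05)² = 7.823e-09 m²; R₁ = ρL/(N·A_s) = (2.71×10^-8)(48.3)/(19×7.823e-09) = 8.807 Ω
Section 2: A = π(d/2)² = π(6.7500e-04 m)² = 1.431e-06 m²
R₂ = (2.71×10^-8)(709)/(1.431e-06) = 13.42 Ω
R = R₁ + R₂ = 22.23 Ω
P = I²R = (2.84)² × 22.23 = 179 W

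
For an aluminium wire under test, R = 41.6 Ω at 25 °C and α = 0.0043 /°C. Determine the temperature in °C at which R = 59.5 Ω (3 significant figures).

R = R₀(1 + α(T − T₀)) ⇒ T = T₀ + (R/R₀ − 1)/α
T = 25 + (59.5/41.6 − 1)/0.0043 = 25 + (0.4303)/0.0043 = 125 °C

125 °C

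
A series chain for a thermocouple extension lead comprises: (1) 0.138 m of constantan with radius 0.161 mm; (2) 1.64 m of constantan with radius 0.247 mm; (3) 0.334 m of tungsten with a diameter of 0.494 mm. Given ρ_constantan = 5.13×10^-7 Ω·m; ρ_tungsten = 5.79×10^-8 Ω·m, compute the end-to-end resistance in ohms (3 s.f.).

Seg 1: A = πr² = π(1.6100e-04 m)² = 8.143e-08 m²
R_1 = (5.13×10^-7)(0.138)/(8.143e-08) = 0.8694 Ω
Seg 2: A = πr² = π(2.4700e-04 m)² = 1.917e-07 m²
R_2 = (5.13×10^-7)(1.64)/(1.917e-07) = 4.39 Ω
Seg 3: A = π(d/2)² = π(2.4700e-04 m)² = 1.917e-07 m²
R_3 = (5.79×10^-8)(0.334)/(1.917e-07) = 0.1009 Ω
R_total = R_1 + R_2 + R_3 = 5.36 Ω

5.36 Ω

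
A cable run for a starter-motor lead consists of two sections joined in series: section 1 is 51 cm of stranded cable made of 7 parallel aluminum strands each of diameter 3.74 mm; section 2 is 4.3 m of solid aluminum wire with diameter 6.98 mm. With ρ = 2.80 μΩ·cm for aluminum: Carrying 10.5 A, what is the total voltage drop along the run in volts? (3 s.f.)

ρ = 2.80 μΩ·cm = 2.80×10^-8 Ω·m
Section 1: A_strand = π(1.8700e-03)² = 1.099e-05 m²; R₁ = ρL/(N·A_s) = (2.80×10^-8)(0.51)/(7×1.099e-05) = 1.857×10^-4 Ω
Section 2: A = π(d/2)² = π(3.4900e-03 m)² = 3.826e-05 m²
R₂ = (2.80×10^-8)(4.3)/(3.826e-05) = 0.003146 Ω
R = R₁ + R₂ = 0.003332 Ω
V = IR = 10.5 × 0.003332 = 0.0350 V

0.0350 V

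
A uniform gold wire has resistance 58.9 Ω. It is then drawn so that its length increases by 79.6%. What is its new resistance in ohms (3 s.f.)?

k = 1 + 79.6/100 = 1.796; volume constant ⇒ A' = A/k, so R' = k²R.
R' = 3.226 × 58.9 = 190 Ω

190 Ω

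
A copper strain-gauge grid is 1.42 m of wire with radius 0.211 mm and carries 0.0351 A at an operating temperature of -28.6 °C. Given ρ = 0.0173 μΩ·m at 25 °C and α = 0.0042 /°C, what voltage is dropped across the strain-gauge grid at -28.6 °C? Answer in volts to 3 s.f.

0.00478 V

ρ = 0.0173 μΩ·m = 1.73×10^-8 Ω·m
A = πr² = π(2.1100e-04 m)² = 1.399e-07 m²
R₍25₎ = ρL/A = (1.73×10^-8)(1.42)/(1.399e-07) = 0.1756 Ω
R₍-28.6₎ = R₍25₎(1 + αΔT) = 0.1756 × (1 + 0.0042×-53.6) = 0.1361 Ω
V = IR = 0.0351 × 0.1361 = 0.00478 V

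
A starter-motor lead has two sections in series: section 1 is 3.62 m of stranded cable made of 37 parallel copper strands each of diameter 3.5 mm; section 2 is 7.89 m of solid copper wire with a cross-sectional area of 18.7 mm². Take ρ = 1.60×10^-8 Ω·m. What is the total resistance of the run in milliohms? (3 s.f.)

6.91 mΩ

Section 1: A_strand = π(1.7500e-03)² = 9.621e-06 m²; R₁ = ρL/(N·A_s) = (1.60×10^-8)(3.62)/(37×9.621e-06) = 1.627×10^-4 Ω
Section 2: A = 18.7 mm² = 1.870e-05 m²
R₂ = (1.60×10^-8)(7.89)/(1.870e-05) = 0.006751 Ω
R = R₁ + R₂ = 6.91 mΩ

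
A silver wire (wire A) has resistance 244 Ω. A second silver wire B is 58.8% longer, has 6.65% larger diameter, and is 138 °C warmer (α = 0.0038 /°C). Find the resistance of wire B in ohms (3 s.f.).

519 Ω

R ∝ ρL/d² with ρ ∝ (1+αΔT), so R_B/R_A = (1 + 58.8/100) × (1 + 6.65/100)⁻² × (1 + 0.0038×138)
= 1.588 × 0.8792 × 1.524 = 2.128
R_B = 2.128 × 244 = 519 Ω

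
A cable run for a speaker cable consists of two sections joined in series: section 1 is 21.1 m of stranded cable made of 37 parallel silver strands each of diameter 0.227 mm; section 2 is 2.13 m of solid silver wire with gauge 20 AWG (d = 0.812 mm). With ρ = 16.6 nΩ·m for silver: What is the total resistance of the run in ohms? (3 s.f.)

ρ = 16.6 nΩ·m = 1.66×10^-8 Ω·m
Section 1: A_strand = π(1.1350e-04)² = 4.047e-08 m²; R₁ = ρL/(N·A_s) = (1.66×10^-8)(21.1)/(37×4.047e-08) = 0.2339 Ω
Section 2: A = π(0.812/2 mm)² = π(4.0600e-04 m)² = 5.178e-07 m²
R₂ = (1.66×10^-8)(2.13)/(5.178e-07) = 0.06828 Ω
R = R₁ + R₂ = 0.302 Ω

0.302 Ω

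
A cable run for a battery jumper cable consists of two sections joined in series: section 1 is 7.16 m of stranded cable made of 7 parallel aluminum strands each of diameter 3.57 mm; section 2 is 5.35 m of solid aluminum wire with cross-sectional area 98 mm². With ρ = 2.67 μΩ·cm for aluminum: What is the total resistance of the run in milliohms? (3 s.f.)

ρ = 2.67 μΩ·cm = 2.67×10^-8 Ω·m
Section 1: A_strand = π(1.7850e-03)² = 1.001e-05 m²; R₁ = ρL/(N·A_s) = (2.67×10^-8)(7.16)/(7×1.001e-05) = 0.002728 Ω
Section 2: A = 98 mm² = 9.800e-05 m²
R₂ = (2.67×10^-8)(5.35)/(9.800e-05) = 0.001458 Ω
R = R₁ + R₂ = 4.19 mΩ

4.19 mΩ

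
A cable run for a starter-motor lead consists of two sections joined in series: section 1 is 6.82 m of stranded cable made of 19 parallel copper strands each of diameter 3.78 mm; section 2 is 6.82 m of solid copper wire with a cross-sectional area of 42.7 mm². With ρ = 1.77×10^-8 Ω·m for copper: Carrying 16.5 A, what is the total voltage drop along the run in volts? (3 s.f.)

Section 1: A_strand = π(1.8900e-03)² = 1.122e-05 m²; R₁ = ρL/(N·A_s) = (1.77×10^-8)(6.82)/(19×1.122e-05) = 5.661×10^-4 Ω
Section 2: A = 42.7 mm² = 4.270e-05 m²
R₂ = (1.77×10^-8)(6.82)/(4.270e-05) = 0.002827 Ω
R = R₁ + R₂ = 0.003393 Ω
V = IR = 16.5 × 0.003393 = 0.0560 V

0.0560 V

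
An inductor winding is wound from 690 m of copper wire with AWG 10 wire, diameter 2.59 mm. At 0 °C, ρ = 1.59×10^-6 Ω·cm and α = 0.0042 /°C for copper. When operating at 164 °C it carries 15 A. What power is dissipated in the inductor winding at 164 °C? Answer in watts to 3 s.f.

ρ = 1.59×10^-6 Ω·cm = 1.59×10^-8 Ω·m
A = π(2.59/2 mm)² = π(1.2950e-03 m)² = 5.269e-06 m²
R₍0₎ = ρL/A = (1.59×10^-8)(690)/(5.269e-06) = 2.082 Ω
R₍164₎ = R₍0₎(1 + αΔT) = 2.082 × (1 + 0.0042×164) = 3.517 Ω
P = I²R = (15)² × 3.517 = 791 W

791 W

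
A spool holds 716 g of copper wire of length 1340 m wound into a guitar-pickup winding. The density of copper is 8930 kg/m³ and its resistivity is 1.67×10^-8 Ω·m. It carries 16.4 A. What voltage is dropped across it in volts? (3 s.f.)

A = m/(density·L) = 0.716/(8930×1340) = 5.9835e-08 m²
R = ρL/A = (1.67×10^-8)(1340)/(5.9835e-08) = 374 Ω
V = IR = 16.4 × 374 = 6130 V

6130 V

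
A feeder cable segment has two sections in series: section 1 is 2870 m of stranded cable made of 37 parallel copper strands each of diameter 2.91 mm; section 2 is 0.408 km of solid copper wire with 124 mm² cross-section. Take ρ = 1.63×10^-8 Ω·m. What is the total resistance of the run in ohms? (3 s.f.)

0.244 Ω

Section 1: A_strand = π(1.4550e-03)² = 6.651e-06 m²; R₁ = ρL/(N·A_s) = (1.63×10^-8)(2870)/(37×6.651e-06) = 0.1901 Ω
Section 2: A = 124 mm² = 1.240e-04 m²
R₂ = (1.63×10^-8)(408)/(1.240e-04) = 0.05363 Ω
R = R₁ + R₂ = 0.244 Ω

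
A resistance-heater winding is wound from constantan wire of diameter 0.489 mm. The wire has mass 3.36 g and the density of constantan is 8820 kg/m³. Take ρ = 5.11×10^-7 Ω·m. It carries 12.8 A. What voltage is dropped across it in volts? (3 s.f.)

70.6 V

A = π(d/2)² = π(2.4450e-04 m)² = 1.8781e-07 m²
L = m/(density·A) = 0.00336/(8820×1.8781e-07) = 2.028 m
R = ρL/A = (5.11×10^-7)(2.028)/(1.8781e-07) = 5.519 Ω
V = IR = 12.8 × 5.519 = 70.6 V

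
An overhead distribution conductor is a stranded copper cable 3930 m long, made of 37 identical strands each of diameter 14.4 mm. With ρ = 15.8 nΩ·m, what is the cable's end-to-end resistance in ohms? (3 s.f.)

0.0103 Ω

ρ = 15.8 nΩ·m = 1.58×10^-8 Ω·m
A_strand = π(7.2000e-03 m)² = 1.629e-04 m²
R_strand = ρL/A = (1.58×10^-8)(3930)/(1.629e-04) = 0.3813 Ω
R_total = R_strand/N = 0.3813/37 = 0.0103 Ω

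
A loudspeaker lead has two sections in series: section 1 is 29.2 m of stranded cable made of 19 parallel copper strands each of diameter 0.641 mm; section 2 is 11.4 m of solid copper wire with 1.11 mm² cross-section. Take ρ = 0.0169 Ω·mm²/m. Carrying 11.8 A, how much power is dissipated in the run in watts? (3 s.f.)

ρ = 0.0169 Ω·mm²/m = 1.69×10^-8 Ω·m
Section 1: A_strand = π(3.2050e-04)² = 3.227e-07 m²; R₁ = ρL/(N·A_s) = (1.69×10^-8)(29.2)/(19×3.227e-07) = 0.08048 Ω
Section 2: A = 1.11 mm² = 1.110e-06 m²
R₂ = (1.69×10^-8)(11.4)/(1.110e-06) = 0.1736 Ω
R = R₁ + R₂ = 0.2541 Ω
P = I²R = (11.8)² × 0.2541 = 35.4 W

35.4 W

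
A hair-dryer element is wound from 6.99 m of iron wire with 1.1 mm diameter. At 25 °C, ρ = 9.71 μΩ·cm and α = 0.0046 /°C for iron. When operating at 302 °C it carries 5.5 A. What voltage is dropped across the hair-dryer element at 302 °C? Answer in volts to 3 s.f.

8.93 V

ρ = 9.71 μΩ·cm = 9.71×10^-8 Ω·m
A = π(d/2)² = π(5.5000e-04 m)² = 9.503e-07 m²
R₍25₎ = ρL/A = (9.71×10^-8)(6.99)/(9.503e-07) = 0.7142 Ω
R₍302₎ = R₍25₎(1 + αΔT) = 0.7142 × (1 + 0.0046×277) = 1.624 Ω
V = IR = 5.5 × 1.624 = 8.93 V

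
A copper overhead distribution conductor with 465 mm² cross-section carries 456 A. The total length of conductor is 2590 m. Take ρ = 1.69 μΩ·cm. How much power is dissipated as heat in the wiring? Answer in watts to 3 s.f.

ρ = 1.69 μΩ·cm = 1.69×10^-8 Ω·m
A = 465 mm² = 4.650e-04 m²
R = ρL/A = (1.69×10^-8)(2590)/(4.650e-04) = 0.09413 Ω
P = I²R = (456)² × 0.09413 = 19600 W

19600 W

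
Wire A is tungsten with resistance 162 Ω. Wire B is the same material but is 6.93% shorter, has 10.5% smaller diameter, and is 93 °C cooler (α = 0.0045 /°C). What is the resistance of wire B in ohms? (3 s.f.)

R ∝ ρL/d² with ρ ∝ (1+αΔT), so R_B/R_A = (1 − 6.93/100) × (1 − 10.5/100)⁻² × (1 − 0.0045×93)
= 0.9307 × 1.248 × 0.5815 = 0.6756
R_B = 0.6756 × 162 = 109 Ω

109 Ω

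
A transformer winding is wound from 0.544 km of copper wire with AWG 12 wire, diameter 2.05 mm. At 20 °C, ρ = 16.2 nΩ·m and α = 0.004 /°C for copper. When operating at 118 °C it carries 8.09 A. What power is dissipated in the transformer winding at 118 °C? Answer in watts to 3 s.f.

ρ = 16.2 nΩ·m = 1.62×10^-8 Ω·m
A = π(2.05/2 mm)² = π(1.0250e-03 m)² = 3.301e-06 m²
R₍20₎ = ρL/A = (1.62×10^-8)(544)/(3.301e-06) = 2.67 Ω
R₍118₎ = R₍20₎(1 + αΔT) = 2.67 × (1 + 0.004×98) = 3.717 Ω
P = I²R = (8.09)² × 3.717 = 243 W

243 W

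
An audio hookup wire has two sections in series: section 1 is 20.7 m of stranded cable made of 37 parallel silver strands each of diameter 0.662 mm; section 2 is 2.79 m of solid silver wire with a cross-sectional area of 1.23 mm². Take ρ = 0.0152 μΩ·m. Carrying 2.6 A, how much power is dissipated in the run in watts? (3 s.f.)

0.400 W

ρ = 0.0152 μΩ·m = 1.52×10^-8 Ω·m
Section 1: A_strand = π(3.3100e-04)² = 3.442e-07 m²; R₁ = ρL/(N·A_s) = (1.52×10^-8)(20.7)/(37×3.442e-07) = 0.02471 Ω
Section 2: A = 1.23 mm² = 1.230e-06 m²
R₂ = (1.52×10^-8)(2.79)/(1.230e-06) = 0.03448 Ω
R = R₁ + R₂ = 0.05918 Ω
P = I²R = (2.6)² × 0.05918 = 0.400 W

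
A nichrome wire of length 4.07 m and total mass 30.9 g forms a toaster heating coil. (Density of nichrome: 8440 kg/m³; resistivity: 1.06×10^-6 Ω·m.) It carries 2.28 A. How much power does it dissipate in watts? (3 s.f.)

24.9 W

A = m/(density·L) = 0.0309/(8440×4.07) = 8.9954e-07 m²
R = ρL/A = (1.06×10^-6)(4.07)/(8.9954e-07) = 4.796 Ω
P = I²R = (2.28)² × 4.796 = 24.9 W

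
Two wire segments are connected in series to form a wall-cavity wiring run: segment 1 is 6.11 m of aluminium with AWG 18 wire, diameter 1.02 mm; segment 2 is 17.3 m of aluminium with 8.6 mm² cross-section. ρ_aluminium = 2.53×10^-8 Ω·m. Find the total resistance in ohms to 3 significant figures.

Segment 1: A = π(1.02/2 mm)² = π(5.1000e-04 m)² = 8.171e-07 m²
R₁ = ρL/A = (2.53×10^-8)(6.11)/(8.171e-07) = 0.1892 Ω
Segment 2: A = 8.6 mm² = 8.600e-06 m²
R₂ = (2.53×10^-8)(17.3)/(8.600e-06) = 0.05089 Ω
R = R₁ + R₂ = 0.240 Ω

0.240 Ω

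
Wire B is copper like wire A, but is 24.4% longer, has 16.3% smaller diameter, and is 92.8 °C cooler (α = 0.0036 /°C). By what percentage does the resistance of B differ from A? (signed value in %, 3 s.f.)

18.2%

R ∝ ρL/d² with ρ ∝ (1+αΔT), so R_B/R_A = (1 + 24.4/100) × (1 − 16.3/100)⁻² × (1 − 0.0036×92.8)
= 1.244 × 1.427 × 0.6659 = 1.183
(R_B − R_A)/R_A = 1.183 − 1 = 18.2%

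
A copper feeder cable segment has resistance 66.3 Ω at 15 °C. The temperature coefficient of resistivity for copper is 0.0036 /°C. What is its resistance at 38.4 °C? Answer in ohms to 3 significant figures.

71.9 Ω

ΔT = 38.4 − 15 = 23.4 °C
R = R₀(1 + αΔT) = 66.3 × (1 + 0.0036×23.4) = 66.3 × 1.084 = 71.9 Ω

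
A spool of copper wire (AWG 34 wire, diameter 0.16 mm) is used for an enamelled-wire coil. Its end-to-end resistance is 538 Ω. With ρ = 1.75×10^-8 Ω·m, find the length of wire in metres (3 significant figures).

618 m

A = π(0.16/2 mm)² = π(8.0000e-05 m)² = 2.011e-08 m²
L = RA/ρ = (538)(2.011e-08)/(1.75×10^-8) = 618 m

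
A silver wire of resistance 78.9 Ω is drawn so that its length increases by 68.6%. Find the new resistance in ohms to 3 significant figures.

224 Ω

k = 1 + 68.6/100 = 1.686; volume constant ⇒ A' = A/k, so R' = k²R.
R' = 2.843 × 78.9 = 224 Ω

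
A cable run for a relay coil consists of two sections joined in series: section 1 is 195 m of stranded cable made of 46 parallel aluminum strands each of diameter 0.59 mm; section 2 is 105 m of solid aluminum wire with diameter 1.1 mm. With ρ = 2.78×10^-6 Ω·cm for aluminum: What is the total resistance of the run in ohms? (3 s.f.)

3.50 Ω

ρ = 2.78×10^-6 Ω·cm = 2.78×10^-8 Ω·m
Section 1: A_strand = π(2.9500e-04)² = 2.734e-07 m²; R₁ = ρL/(N·A_s) = (2.78×10^-8)(195)/(46×2.734e-07) = 0.4311 Ω
Section 2: A = π(d/2)² = π(5.5000e-04 m)² = 9.503e-07 m²
R₂ = (2.78×10^-8)(105)/(9.503e-07) = 3.072 Ω
R = R₁ + R₂ = 3.50 Ω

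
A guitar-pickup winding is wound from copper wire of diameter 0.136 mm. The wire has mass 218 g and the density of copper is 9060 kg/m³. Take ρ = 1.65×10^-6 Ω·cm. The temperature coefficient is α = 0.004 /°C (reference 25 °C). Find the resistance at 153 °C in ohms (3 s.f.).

2840 Ω

ρ = 1.65×10^-6 Ω·cm = 1.65×10^-8 Ω·m
A = π(d/2)² = π(6.8000e-05 m)² = 1.4527e-08 m²
L = m/(density·A) = 0.218/(9060×1.4527e-08) = 1656 m
R = ρL/A = (1.65×10^-8)(1656)/(1.4527e-08) = 1881 Ω
R(153 °C) = 1881 × (1 + 0.004×128) = 2840 Ω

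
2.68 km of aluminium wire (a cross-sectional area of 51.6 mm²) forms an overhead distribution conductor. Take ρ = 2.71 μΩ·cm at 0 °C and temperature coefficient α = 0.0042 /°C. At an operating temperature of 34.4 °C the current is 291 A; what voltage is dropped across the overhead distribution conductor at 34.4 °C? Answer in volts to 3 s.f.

ρ = 2.71 μΩ·cm = 2.71×10^-8 Ω·m
A = 51.6 mm² = 5.160e-05 m²
R₍0₎ = ρL/A = (2.71×10^-8)(2680)/(5.160e-05) = 1.408 Ω
R₍34.4₎ = R₍0₎(1 + αΔT) = 1.408 × (1 + 0.0042×34.4) = 1.611 Ω
V = IR = 291 × 1.611 = 469 V

469 V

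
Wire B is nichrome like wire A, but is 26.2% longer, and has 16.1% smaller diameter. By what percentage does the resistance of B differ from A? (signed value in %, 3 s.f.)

R ∝ L/d², so R_B/R_A = (1 + 26.2/100) × (1 − 16.1/100)⁻²
= 1.262 × 1.421 = 1.793
(R_B − R_A)/R_A = 1.793 − 1 = 79.3%

79.3%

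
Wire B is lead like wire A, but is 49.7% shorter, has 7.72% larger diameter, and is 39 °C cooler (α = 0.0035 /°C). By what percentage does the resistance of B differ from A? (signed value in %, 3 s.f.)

R ∝ ρL/d² with ρ ∝ (1+αΔT), so R_B/R_A = (1 − 49.7/100) × (1 + 7.72/100)⁻² × (1 − 0.0035×39)
= 0.503 × 0.8618 × 0.8635 = 0.3743
(R_B − R_A)/R_A = 0.3743 − 1 = -62.6%

-62.6%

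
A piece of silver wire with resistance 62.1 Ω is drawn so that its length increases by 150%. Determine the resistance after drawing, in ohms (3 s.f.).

388 Ω

k = 1 + 150/100 = 2.5; volume constant ⇒ A' = A/k, so R' = k²R.
R' = 6.25 × 62.1 = 388 Ω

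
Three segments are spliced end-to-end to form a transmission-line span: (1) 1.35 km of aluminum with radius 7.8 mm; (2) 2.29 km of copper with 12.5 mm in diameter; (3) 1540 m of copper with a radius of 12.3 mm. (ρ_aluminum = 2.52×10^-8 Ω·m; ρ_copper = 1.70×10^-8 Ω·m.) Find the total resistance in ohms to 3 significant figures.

0.550 Ω

Seg 1: A = πr² = π(7.8000e-03 m)² = 1.911e-04 m²
R_1 = (2.52×10^-8)(1350)/(1.911e-04) = 0.178 Ω
Seg 2: A = π(d/2)² = π(6.2500e-03 m)² = 1.227e-04 m²
R_2 = (1.70×10^-8)(2290)/(1.227e-04) = 0.3172 Ω
Seg 3: A = πr² = π(1.2300e-02 m)² = 4.753e-04 m²
R_3 = (1.70×10^-8)(1540)/(4.753e-04) = 0.05508 Ω
R_total = R_1 + R_2 + R_3 = 0.550 Ω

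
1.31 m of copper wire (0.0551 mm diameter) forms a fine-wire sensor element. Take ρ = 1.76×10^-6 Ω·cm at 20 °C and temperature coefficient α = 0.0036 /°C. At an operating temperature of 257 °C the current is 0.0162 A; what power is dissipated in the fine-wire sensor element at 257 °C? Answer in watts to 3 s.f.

ρ = 1.76×10^-6 Ω·cm = 1.76×10^-8 Ω·m
A = π(d/2)² = π(2.7550e-05 m)² = 2.384e-09 m²
R₍20₎ = ρL/A = (1.76×10^-8)(1.31)/(2.384e-09) = 9.669 Ω
R₍257₎ = R₍20₎(1 + αΔT) = 9.669 × (1 + 0.0036×237) = 17.92 Ω
P = I²R = (0.0162)² × 17.92 = 0.00470 W

0.00470 W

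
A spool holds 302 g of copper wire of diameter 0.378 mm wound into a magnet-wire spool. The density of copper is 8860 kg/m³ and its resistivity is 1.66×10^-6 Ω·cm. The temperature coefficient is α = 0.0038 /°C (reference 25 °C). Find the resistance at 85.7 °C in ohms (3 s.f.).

55.3 Ω

ρ = 1.66×10^-6 Ω·cm = 1.66×10^-8 Ω·m
A = π(d/2)² = π(1.8900e-04 m)² = 1.1222e-07 m²
L = m/(density·A) = 0.302/(8860×1.1222e-07) = 303.7 m
R = ρL/A = (1.66×10^-8)(303.7)/(1.1222e-07) = 44.93 Ω
R(85.7 °C) = 44.93 × (1 + 0.0038×60.7) = 55.3 Ω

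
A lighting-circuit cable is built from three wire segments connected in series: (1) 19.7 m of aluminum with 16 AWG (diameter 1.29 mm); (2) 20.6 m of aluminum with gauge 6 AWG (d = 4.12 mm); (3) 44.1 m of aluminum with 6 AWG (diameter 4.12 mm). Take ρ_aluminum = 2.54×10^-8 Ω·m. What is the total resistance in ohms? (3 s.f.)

Seg 1: A = π(1.29/2 mm)² = π(6.4500e-04 m)² = 1.307e-06 m²
R_1 = (2.54×10^-8)(19.7)/(1.307e-06) = 0.3829 Ω
Seg 2: A = π(4.12/2 mm)² = π(2.0600e-03 m)² = 1.333e-05 m²
R_2 = (2.54×10^-8)(20.6)/(1.333e-05) = 0.03925 Ω
Seg 3: A = π(4.12/2 mm)² = π(2.0600e-03 m)² = 1.333e-05 m²
R_3 = (2.54×10^-8)(44.1)/(1.333e-05) = 0.08402 Ω
R_total = R_1 + R_2 + R_3 = 0.506 Ω

0.506 Ω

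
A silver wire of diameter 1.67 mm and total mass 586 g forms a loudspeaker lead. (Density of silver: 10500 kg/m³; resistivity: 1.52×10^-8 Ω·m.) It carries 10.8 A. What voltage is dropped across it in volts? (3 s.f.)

A = π(d/2)² = π(8.3500e-04 m)² = 2.1904e-06 m²
L = m/(density·A) = 0.586/(10500×2.1904e-06) = 25.48 m
R = ρL/A = (1.52×10^-8)(25.48)/(2.1904e-06) = 0.1768 Ω
V = IR = 10.8 × 0.1768 = 1.91 V

1.91 V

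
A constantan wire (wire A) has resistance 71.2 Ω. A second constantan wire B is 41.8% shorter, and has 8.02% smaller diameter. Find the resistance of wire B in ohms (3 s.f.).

49.0 Ω

R ∝ L/d², so R_B/R_A = (1 − 41.8/100) × (1 − 8.02/100)⁻²
= 0.582 × 1.182 = 0.6879
R_B = 0.6879 × 71.2 = 49.0 Ω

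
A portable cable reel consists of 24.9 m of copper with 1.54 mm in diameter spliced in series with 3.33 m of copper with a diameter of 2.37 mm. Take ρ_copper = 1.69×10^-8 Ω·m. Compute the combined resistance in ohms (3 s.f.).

0.239 Ω

Segment 1: A = π(d/2)² = π(7.7000e-04 m)² = 1.863e-06 m²
R₁ = ρL/A = (1.69×10^-8)(24.9)/(1.863e-06) = 0.2259 Ω
Segment 2: A = π(d/2)² = π(1.1850e-03 m)² = 4.412e-06 m²
R₂ = (1.69×10^-8)(3.33)/(4.412e-06) = 0.01276 Ω
R = R₁ + R₂ = 0.239 Ω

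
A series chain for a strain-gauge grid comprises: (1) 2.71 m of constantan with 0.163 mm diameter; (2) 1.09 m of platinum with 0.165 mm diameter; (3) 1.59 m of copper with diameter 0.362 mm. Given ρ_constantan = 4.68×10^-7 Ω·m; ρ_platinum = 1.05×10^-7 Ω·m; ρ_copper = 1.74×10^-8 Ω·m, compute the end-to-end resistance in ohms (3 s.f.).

Seg 1: A = π(d/2)² = π(8.1500e-05 m)² = 2.087e-08 m²
R_1 = (4.68×10^-7)(2.71)/(2.087e-08) = 60.78 Ω
Seg 2: A = π(d/2)² = π(8.2500e-05 m)² = 2.138e-08 m²
R_2 = (1.05×10^-7)(1.09)/(2.138e-08) = 5.353 Ω
Seg 3: A = π(d/2)² = π(1.8100e-04 m)² = 1.029e-07 m²
R_3 = (1.74×10^-8)(1.59)/(1.029e-07) = 0.2688 Ω
R_total = R_1 + R_2 + R_3 = 66.4 Ω

66.4 Ω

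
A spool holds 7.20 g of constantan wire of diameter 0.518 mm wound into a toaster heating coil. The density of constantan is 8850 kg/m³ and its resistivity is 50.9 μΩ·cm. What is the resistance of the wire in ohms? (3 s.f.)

ρ = 50.9 μΩ·cm = 5.09×10^-7 Ω·m
A = π(d/2)² = π(2.5900e-04 m)² = 2.1074e-07 m²
L = m/(density·A) = 0.0072/(8850×2.1074e-07) = 3.86 m
R = ρL/A = (5.09×10^-7)(3.86)/(2.1074e-07) = 9.32 Ω

9.32 Ω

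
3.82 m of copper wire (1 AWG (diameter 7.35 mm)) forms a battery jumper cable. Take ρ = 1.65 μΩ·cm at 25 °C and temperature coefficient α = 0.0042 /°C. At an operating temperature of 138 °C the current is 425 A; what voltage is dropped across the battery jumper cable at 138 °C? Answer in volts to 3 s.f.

0.931 V

ρ = 1.65 μΩ·cm = 1.65×10^-8 Ω·m
A = π(7.35/2 mm)² = π(3.6750e-03 m)² = 4.243e-05 m²
R₍25₎ = ρL/A = (1.65×10^-8)(3.82)/(4.243e-05) = 0.001486 Ω
R₍138₎ = R₍25₎(1 + αΔT) = 0.001486 × (1 + 0.0042×113) = 0.002191 Ω
V = IR = 425 × 0.002191 = 0.931 V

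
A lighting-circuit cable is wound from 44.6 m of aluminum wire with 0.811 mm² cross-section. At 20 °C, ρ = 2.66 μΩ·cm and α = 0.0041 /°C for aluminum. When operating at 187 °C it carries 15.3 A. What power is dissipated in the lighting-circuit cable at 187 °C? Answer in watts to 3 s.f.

ρ = 2.66 μΩ·cm = 2.66×10^-8 Ω·m
A = 0.811 mm² = 8.110e-07 m²
R₍20₎ = ρL/A = (2.66×10^-8)(44.6)/(8.110e-07) = 1.463 Ω
R₍187₎ = R₍20₎(1 + αΔT) = 1.463 × (1 + 0.0041×167) = 2.464 Ω
P = I²R = (15.3)² × 2.464 = 577 W

577 W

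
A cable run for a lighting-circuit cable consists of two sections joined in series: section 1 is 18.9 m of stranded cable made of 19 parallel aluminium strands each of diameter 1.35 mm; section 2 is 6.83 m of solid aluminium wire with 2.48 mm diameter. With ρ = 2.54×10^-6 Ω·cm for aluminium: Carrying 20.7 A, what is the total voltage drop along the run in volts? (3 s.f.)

1.11 V

ρ = 2.54×10^-6 Ω·cm = 2.54×10^-8 Ω·m
Section 1: A_strand = π(6.7500e-04)² = 1.431e-06 m²; R₁ = ρL/(N·A_s) = (2.54×10^-8)(18.9)/(19×1.431e-06) = 0.01765 Ω
Section 2: A = π(d/2)² = π(1.2400e-03 m)² = 4.831e-06 m²
R₂ = (2.54×10^-8)(6.83)/(4.831e-06) = 0.03591 Ω
R = R₁ + R₂ = 0.05357 Ω
V = IR = 20.7 × 0.05357 = 1.11 V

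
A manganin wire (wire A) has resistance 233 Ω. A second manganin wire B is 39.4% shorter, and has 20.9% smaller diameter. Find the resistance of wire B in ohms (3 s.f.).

R ∝ L/d², so R_B/R_A = (1 − 39.4/100) × (1 − 20.9/100)⁻²
= 0.606 × 1.598 = 0.9685
R_B = 0.9685 × 233 = 226 Ω

226 Ω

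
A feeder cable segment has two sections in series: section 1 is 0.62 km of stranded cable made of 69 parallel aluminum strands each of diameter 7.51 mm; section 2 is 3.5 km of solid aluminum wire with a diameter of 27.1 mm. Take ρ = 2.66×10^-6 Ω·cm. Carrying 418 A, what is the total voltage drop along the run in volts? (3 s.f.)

ρ = 2.66×10^-6 Ω·cm = 2.66×10^-8 Ω·m
Section 1: A_strand = π(3.7550e-03)² = 4.430e-05 m²; R₁ = ρL/(N·A_s) = (2.66×10^-8)(620)/(69×4.430e-05) = 0.005396 Ω
Section 2: A = π(d/2)² = π(1.3550e-02 m)² = 5.768e-04 m²
R₂ = (2.66×10^-8)(3500)/(5.768e-04) = 0.1614 Ω
R = R₁ + R₂ = 0.1668 Ω
V = IR = 418 × 0.1668 = 69.7 V

69.7 V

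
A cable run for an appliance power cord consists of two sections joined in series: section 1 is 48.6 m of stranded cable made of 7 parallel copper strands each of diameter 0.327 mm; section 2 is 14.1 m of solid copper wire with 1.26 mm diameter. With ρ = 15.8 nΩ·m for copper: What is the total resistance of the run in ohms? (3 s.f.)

ρ = 15.8 nΩ·m = 1.58×10^-8 Ω·m
Section 1: A_strand = π(1.6350e-04)² = 8.398e-08 m²; R₁ = ρL/(N·A_s) = (1.58×10^-8)(48.6)/(7×8.398e-08) = 1.306 Ω
Section 2: A = π(d/2)² = π(6.3000e-04 m)² = 1.247e-06 m²
R₂ = (1.58×10^-8)(14.1)/(1.247e-06) = 0.1787 Ω
R = R₁ + R₂ = 1.48 Ω

1.48 Ω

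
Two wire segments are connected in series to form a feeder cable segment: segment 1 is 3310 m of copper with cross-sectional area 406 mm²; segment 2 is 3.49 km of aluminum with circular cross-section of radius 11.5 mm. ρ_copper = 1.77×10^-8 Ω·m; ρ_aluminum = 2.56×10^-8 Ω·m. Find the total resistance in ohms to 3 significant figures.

0.359 Ω

Segment 1: A = 406 mm² = 4.060e-04 m²
R₁ = ρL/A = (1.77×10^-8)(3310)/(4.060e-04) = 0.1443 Ω
Segment 2: A = πr² = π(1.1500e-02 m)² = 4.155e-04 m²
R₂ = (2.56×10^-8)(3490)/(4.155e-04) = 0.215 Ω
R = R₁ + R₂ = 0.359 Ω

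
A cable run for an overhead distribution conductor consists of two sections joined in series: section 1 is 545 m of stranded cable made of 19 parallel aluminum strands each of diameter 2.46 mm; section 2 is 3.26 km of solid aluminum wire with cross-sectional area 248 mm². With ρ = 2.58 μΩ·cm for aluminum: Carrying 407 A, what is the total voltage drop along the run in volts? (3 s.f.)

ρ = 2.58 μΩ·cm = 2.58×10^-8 Ω·m
Section 1: A_strand = π(1.2300e-03)² = 4.753e-06 m²; R₁ = ρL/(N·A_s) = (2.58×10^-8)(545)/(19×4.753e-06) = 0.1557 Ω
Section 2: A = 248 mm² = 2.480e-04 m²
R₂ = (2.58×10^-8)(3260)/(2.480e-04) = 0.3391 Ω
R = R₁ + R₂ = 0.4949 Ω
V = IR = 407 × 0.4949 = 201 V

201 V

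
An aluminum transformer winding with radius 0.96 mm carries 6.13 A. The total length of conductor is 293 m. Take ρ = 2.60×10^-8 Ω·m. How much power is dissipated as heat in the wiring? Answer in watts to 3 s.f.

98.9 W

A = πr² = π(9.6000e-04 m)² = 2.895e-06 m²
R = ρL/A = (2.60×10^-8)(293)/(2.895e-06) = 2.631 Ω
P = I²R = (6.13)² × 2.631 = 98.9 W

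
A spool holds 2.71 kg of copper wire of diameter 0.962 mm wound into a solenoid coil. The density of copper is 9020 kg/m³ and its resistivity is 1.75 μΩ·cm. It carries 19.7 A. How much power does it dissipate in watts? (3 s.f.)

3860 W

ρ = 1.75 μΩ·cm = 1.75×10^-8 Ω·m
A = π(d/2)² = π(4.8100e-04 m)² = 7.2684e-07 m²
L = m/(density·A) = 2.71/(9020×7.2684e-07) = 413.4 m
R = ρL/A = (1.75×10^-8)(413.4)/(7.2684e-07) = 9.952 Ω
P = I²R = (19.7)² × 9.952 = 3860 W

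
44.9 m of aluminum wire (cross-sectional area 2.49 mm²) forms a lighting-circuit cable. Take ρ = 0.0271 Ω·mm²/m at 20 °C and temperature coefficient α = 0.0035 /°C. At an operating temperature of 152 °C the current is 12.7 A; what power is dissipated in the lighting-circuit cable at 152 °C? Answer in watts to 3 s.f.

ρ = 0.0271 Ω·mm²/m = 2.71×10^-8 Ω·m
A = 2.49 mm² = 2.490e-06 m²
R₍20₎ = ρL/A = (2.71×10^-8)(44.9)/(2.490e-06) = 0.4887 Ω
R₍152₎ = R₍20₎(1 + αΔT) = 0.4887 × (1 + 0.0035×132) = 0.7144 Ω
P = I²R = (12.7)² × 0.7144 = 115 W

115 W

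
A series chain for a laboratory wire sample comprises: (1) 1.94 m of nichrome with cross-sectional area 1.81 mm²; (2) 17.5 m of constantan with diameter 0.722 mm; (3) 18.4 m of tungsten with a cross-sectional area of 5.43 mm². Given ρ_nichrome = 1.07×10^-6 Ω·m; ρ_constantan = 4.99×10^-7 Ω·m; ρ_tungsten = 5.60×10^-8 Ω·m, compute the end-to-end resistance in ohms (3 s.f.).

22.7 Ω

Seg 1: A = 1.81 mm² = 1.810e-06 m²
R_1 = (1.07×10^-6)(1.94)/(1.810e-06) = 1.147 Ω
Seg 2: A = π(d/2)² = π(3.6100e-04 m)² = 4.094e-07 m²
R_2 = (4.99×10^-7)(17.5)/(4.094e-07) = 21.33 Ω
Seg 3: A = 5.43 mm² = 5.430e-06 m²
R_3 = (5.60×10^-8)(18.4)/(5.430e-06) = 0.1898 Ω
R_total = R_1 + R_2 + R_3 = 22.7 Ω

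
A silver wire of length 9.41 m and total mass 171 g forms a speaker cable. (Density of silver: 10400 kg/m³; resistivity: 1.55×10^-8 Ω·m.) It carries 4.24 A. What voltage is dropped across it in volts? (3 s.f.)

A = m/(density·L) = 0.171/(10400×9.41) = 1.7473e-06 m²
R = ρL/A = (1.55×10^-8)(9.41)/(1.7473e-06) = 0.08347 Ω
V = IR = 4.24 × 0.08347 = 0.354 V

0.354 V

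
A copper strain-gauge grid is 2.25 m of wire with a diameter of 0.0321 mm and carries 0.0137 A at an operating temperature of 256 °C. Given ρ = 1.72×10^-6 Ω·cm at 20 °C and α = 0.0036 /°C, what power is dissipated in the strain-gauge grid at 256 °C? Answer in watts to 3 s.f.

ρ = 1.72×10^-6 Ω·cm = 1.72×10^-8 Ω·m
A = π(d/2)² = π(1.6050e-05 m)² = 8.093e-10 m²
R₍20₎ = ρL/A = (1.72×10^-8)(2.25)/(8.093e-10) = 47.82 Ω
R₍256₎ = R₍20₎(1 + αΔT) = 47.82 × (1 + 0.0036×236) = 88.45 Ω
P = I²R = (0.0137)² × 88.45 = 0.0166 W

0.0166 W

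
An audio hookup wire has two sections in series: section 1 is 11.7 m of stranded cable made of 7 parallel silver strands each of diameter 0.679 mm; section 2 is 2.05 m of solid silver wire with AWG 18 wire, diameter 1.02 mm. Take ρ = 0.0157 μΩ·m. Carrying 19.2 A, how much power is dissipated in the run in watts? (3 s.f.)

ρ = 0.0157 μΩ·m = 1.57×10^-8 Ω·m
Section 1: A_strand = π(3.3950e-04)² = 3.621e-07 m²; R₁ = ρL/(N·A_s) = (1.57×10^-8)(11.7)/(7×3.621e-07) = 0.07247 Ω
Section 2: A = π(1.02/2 mm)² = π(5.1000e-04 m)² = 8.171e-07 m²
R₂ = (1.57×10^-8)(2.05)/(8.171e-07) = 0.03939 Ω
R = R₁ + R₂ = 0.1119 Ω
P = I²R = (19.2)² × 0.1119 = 41.2 W

41.2 W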